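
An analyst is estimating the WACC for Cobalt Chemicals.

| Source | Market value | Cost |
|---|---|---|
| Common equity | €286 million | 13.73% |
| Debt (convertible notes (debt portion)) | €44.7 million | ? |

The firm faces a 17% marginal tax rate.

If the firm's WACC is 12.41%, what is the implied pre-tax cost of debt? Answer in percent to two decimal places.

Total capital V = 286 + 44.7 = 330.7.
Equity weight = 286/330.7 = 0.8648.
Convertible notes (debt portion) weight = 44.7/330.7 = 0.1352.
Equity contribution = 0.8648 × 13.73% = 11.8741%.
Remaining for debt = 12.41% − 11.8741% = 0.5359%.
Rd × (1 − 17%) × 0.1352 = 0.5359%  ⇒  Rd = 4.7763%.

4.78%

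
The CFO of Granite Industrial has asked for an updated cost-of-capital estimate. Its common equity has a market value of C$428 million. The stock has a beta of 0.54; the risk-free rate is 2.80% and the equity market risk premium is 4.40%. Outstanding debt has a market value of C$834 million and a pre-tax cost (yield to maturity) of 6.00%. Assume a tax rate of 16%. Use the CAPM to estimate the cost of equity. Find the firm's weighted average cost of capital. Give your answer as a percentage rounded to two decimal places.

Cost of equity via CAPM: Re = 2.8% + 0.54 × 4.4% = 5.1760%.
Total capital V = 428 + 834 = 1262.
Equity: weight = 428/1262 = 0.3391; cost = 5.176%.
Debt: weight = 834/1262 = 0.6609; after-tax cost = 6% × (1 − 16%) = 5.0400%.
WACC = 0.3391 × 5.1760% + 0.6609 × 5.0400% = 5.0861%.

5.09%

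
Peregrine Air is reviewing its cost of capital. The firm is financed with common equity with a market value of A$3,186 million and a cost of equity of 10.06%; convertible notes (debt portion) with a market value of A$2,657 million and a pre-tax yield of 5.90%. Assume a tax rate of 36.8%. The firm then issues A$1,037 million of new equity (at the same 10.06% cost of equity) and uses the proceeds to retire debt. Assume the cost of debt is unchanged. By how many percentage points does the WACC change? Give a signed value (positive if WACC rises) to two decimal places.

+1.12 pp

Current WACC:
Total capital V = 3186 + 2657 = 5843.
Equity: weight = 3186/5843 = 0.5453; cost = 10.06%.
Convertible notes (debt portion): weight = 2657/5843 = 0.4547; after-tax cost = 5.9% × (1 − 36.8%) = 3.7288%.
WACC = 0.5453 × 10.0600% + 0.4547 × 3.7288% = 7.1810%.
After the change:
Total capital V = 4223 + 1620 = 5843.
Equity: weight = 4223/5843 = 0.7227; cost = 10.06%.
Convertible notes (debt portion): weight = 1620/5843 = 0.2773; after-tax cost = 5.9% × (1 − 36.8%) = 3.7288%.
WACC = 0.7227 × 10.0600% + 0.2773 × 3.7288% = 8.3046%.
Change in WACC = 8.3046% − 7.1810% = 1.1236 pp.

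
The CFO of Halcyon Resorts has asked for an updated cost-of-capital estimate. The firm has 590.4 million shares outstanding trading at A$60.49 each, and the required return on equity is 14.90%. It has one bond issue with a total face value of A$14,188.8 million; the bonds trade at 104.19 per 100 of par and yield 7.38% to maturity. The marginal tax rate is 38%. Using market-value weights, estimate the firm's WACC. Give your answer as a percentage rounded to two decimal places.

11.88%

Market value of equity E = 60.49 × 590.4m = 35713.296m. Market value of debt D = 14188.8m × 104.19/100 = 14783.31072m.
Total capital V = 35713.296 + 14783.31072 = 50496.60672.
Equity: weight = 35713.296/50496.60672 = 0.7072; cost = 14.9%.
Bonds outstanding: weight = 14783.31072/50496.60672 = 0.2928; after-tax cost = 7.38% × (1 − 38%) = 4.5756%.
WACC = 0.7072 × 14.9000% + 0.2928 × 4.5756% = 11.8774%.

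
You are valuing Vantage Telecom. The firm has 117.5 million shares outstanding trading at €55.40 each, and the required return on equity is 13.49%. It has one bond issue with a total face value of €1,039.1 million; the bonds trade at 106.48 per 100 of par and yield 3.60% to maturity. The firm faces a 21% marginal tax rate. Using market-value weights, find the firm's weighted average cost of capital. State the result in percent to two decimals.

11.94%

Market value of equity E = 55.4 × 117.5m = 6509.5m. Market value of debt D = 1039.1m × 106.48/100 = 1106.43368m.
Total capital V = 6509.5 + 1106.43368 = 7615.93368.
Equity: weight = 6509.5/7615.93368 = 0.8547; cost = 13.49%.
Bonds outstanding: weight = 1106.43368/7615.93368 = 0.1453; after-tax cost = 3.6% × (1 − 21%) = 2.8440%.
WACC = 0.8547 × 13.4900% + 0.1453 × 2.8440% = 11.9434%.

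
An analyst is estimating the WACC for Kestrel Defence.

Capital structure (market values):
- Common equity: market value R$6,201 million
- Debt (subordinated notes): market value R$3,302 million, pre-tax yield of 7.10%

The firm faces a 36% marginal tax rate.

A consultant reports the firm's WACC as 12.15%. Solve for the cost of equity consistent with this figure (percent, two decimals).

16.20%

Total capital V = 6201 + 3302 = 9503.
Equity weight = 6201/9503 = 0.6525.
Subordinated notes weight = 3302/9503 = 0.3475.
Debt contribution = 0.3475 × 7.1% × (1 − 36%) = 1.5789%.
Required equity contribution = 12.15% − 1.5789% = 10.5711%.
Re = 10.5711% / 0.6525 = 16.2002%.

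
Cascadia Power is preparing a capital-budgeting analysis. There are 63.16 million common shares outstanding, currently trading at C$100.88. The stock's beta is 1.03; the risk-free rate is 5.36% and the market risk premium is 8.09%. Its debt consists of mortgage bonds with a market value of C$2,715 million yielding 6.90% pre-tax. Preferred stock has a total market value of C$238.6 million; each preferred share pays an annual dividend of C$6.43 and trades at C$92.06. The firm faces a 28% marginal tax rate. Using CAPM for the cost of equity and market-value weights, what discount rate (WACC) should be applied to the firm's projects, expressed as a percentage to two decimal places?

Cost of equity via CAPM: Re = 5.36% + 1.03 × 8.09% = 13.6927%.
Cost of preferred: Rp = 6.43 / 92.06 = 6.9846%.
Market value of equity E = 100.88 × 63.16m = 6371.5808m.
Total capital V = 6371.5808 + 238.6 + 2715 = 9325.1808.
Equity: weight = 6371.5808/9325.1808 = 0.6833; cost = 13.6927%.
Preferred: weight = 238.6/9325.1808 = 0.0256; cost = 6.9846%.
Mortgage bonds: weight = 2715/9325.1808 = 0.2911; after-tax cost = 6.9% × (1 − 28%) = 4.9680%.
WACC = 0.6833 × 13.6927% + 0.0256 × 6.9846% + 0.2911 × 4.9680% = 10.9809%.

10.98%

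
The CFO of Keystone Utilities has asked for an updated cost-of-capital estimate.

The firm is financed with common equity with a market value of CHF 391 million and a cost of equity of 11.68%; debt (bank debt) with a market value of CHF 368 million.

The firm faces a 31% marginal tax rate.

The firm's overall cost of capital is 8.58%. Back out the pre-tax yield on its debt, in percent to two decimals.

Total capital V = 391 + 368 = 759.
Equity weight = 391/759 = 0.5152.
Bank debt weight = 368/759 = 0.4848.
Equity contribution = 0.5152 × 11.68% = 6.0170%.
Remaining for debt = 8.58% − 6.0170% = 2.5630%.
Rd × (1 − 31%) × 0.4848 = 2.5630%  ⇒  Rd = 7.6612%.

7.66%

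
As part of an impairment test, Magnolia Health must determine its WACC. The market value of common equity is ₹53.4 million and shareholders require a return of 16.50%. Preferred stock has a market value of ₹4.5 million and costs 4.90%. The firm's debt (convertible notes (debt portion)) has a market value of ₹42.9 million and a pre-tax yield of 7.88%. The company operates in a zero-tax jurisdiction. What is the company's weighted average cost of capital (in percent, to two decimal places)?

12.31%

Total capital V = 53.4 + 4.5 + 42.9 = 100.8.
Equity: weight = 53.4/100.8 = 0.5298; cost = 16.5%.
Preferred: weight = 4.5/100.8 = 0.0446; cost = 4.9%.
Convertible notes (debt portion): weight = 42.9/100.8 = 0.4256; after-tax cost = 7.88% × (1 − 0%) = 7.8800%.
WACC = 0.5298 × 16.5000% + 0.0446 × 4.9000% + 0.4256 × 7.8800% = 12.3135%.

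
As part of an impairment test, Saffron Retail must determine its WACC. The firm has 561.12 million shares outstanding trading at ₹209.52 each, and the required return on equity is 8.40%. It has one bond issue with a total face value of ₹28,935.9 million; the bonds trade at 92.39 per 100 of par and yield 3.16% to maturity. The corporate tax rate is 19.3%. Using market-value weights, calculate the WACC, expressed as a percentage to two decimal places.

Market value of equity E = 209.52 × 561.12m = 117565.8624m. Market value of debt D = 28935.9m × 92.39/100 = 26733.87801m.
Total capital V = 117565.8624 + 26733.87801 = 144299.74041.
Equity: weight = 117565.8624/144299.74041 = 0.8147; cost = 8.4%.
Bonds outstanding: weight = 26733.87801/144299.74041 = 0.1853; after-tax cost = 3.16% × (1 − 19.3%) = 2.5501%.
WACC = 0.8147 × 8.4000% + 0.1853 × 2.5501% = 7.3162%.

7.32%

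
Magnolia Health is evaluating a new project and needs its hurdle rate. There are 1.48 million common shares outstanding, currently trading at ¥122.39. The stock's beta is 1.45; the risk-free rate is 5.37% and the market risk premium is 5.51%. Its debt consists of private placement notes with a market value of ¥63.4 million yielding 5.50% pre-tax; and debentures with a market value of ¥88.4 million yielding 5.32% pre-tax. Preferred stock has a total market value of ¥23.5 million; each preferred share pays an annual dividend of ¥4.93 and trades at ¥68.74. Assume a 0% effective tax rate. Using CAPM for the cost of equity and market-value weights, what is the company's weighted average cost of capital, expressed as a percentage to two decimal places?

9.56%

Cost of equity via CAPM: Re = 5.37% + 1.45 × 5.51% = 13.3595%.
Cost of preferred: Rp = 4.93 / 68.74 = 7.1720%.
Market value of equity E = 122.39 × 1.48m = 181.1372m.
Total capital V = 181.1372 + 23.5 + 63.4 + 88.4 = 356.4372.
Equity: weight = 181.1372/356.4372 = 0.5082; cost = 13.3595%.
Preferred: weight = 23.5/356.4372 = 0.0659; cost = 7.172%.
Private placement notes: weight = 63.4/356.4372 = 0.1779; after-tax cost = 5.5% × (1 − 0%) = 5.5000%.
Debentures: weight = 88.4/356.4372 = 0.2480; after-tax cost = 5.32% × (1 − 0%) = 5.3200%.
WACC = 0.5082 × 13.3595% + 0.0659 × 7.1720% + 0.1779 × 5.5000% + 0.2480 × 5.3200% = 9.5597%.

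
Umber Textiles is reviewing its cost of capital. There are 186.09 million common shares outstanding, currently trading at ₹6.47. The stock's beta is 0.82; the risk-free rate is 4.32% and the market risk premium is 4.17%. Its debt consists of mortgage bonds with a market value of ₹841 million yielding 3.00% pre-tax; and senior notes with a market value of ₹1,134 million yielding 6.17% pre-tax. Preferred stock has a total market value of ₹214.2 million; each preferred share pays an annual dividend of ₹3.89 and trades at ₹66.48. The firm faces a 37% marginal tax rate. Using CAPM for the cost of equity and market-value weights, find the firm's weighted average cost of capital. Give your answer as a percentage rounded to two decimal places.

Cost of equity via CAPM: Re = 4.32% + 0.82 × 4.17% = 7.7394%.
Cost of preferred: Rp = 3.89 / 66.48 = 5.8514%.
Market value of equity E = 6.47 × 186.09m = 1204.0023m.
Total capital V = 1204.0023 + 214.2 + 841 + 1134 = 3393.2023.
Equity: weight = 1204.0023/3393.2023 = 0.3548; cost = 7.7394%.
Preferred: weight = 214.2/3393.2023 = 0.0631; cost = 5.8514%.
Mortgage bonds: weight = 841/3393.2023 = 0.2478; after-tax cost = 3% × (1 − 37%) = 1.8900%.
Senior notes: weight = 1134/3393.2023 = 0.3342; after-tax cost = 6.17% × (1 − 37%) = 3.8871%.
WACC = 0.3548 × 7.7394% + 0.0631 × 5.8514% + 0.2478 × 1.8900% + 0.3342 × 3.8871% = 4.8830%.

4.88%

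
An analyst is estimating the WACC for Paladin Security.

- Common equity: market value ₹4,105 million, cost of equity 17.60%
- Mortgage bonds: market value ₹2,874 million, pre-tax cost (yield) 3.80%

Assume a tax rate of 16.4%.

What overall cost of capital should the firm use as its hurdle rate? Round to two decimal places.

Total capital V = 4105 + 2874 = 6979.
Equity: weight = 4105/6979 = 0.5882; cost = 17.6%.
Mortgage bonds: weight = 2874/6979 = 0.4118; after-tax cost = 3.8% × (1 − 16.4%) = 3.1768%.
WACC = 0.5882 × 17.6000% + 0.4118 × 3.1768% = 11.6604%.

11.66%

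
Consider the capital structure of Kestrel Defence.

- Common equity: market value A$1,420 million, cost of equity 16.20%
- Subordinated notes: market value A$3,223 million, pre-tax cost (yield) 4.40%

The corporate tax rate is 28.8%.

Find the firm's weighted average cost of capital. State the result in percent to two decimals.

Total capital V = 1420 + 3223 = 4643.
Equity: weight = 1420/4643 = 0.3058; cost = 16.2%.
Subordinated notes: weight = 3223/4643 = 0.6942; after-tax cost = 4.4% × (1 − 28.8%) = 3.1328%.
WACC = 0.3058 × 16.2000% + 0.6942 × 3.1328% = 7.1292%.

7.13%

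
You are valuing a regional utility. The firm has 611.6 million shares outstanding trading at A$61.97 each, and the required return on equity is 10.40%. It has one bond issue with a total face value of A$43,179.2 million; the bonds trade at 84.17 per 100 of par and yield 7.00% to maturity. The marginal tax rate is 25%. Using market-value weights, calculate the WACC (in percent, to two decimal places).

Market value of equity E = 61.97 × 611.6m = 37900.852m. Market value of debt D = 43179.2m × 84.17/100 = 36343.93264m.
Total capital V = 37900.852 + 36343.93264 = 74244.78464.
Equity: weight = 37900.852/74244.78464 = 0.5105; cost = 10.4%.
Bonds outstanding: weight = 36343.93264/74244.78464 = 0.4895; after-tax cost = 7% × (1 − 25%) = 5.2500%.
WACC = 0.5105 × 10.4000% + 0.4895 × 5.2500% = 7.8790%.

7.88%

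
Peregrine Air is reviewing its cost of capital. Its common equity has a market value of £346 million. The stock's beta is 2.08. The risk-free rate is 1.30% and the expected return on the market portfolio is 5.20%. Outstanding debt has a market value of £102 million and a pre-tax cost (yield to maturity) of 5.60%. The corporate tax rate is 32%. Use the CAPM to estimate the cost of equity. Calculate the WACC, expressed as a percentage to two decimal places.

8.14%

Market risk premium = 5.2% − 1.3% = 3.9%.
Cost of equity via CAPM: Re = 1.3% + 2.08 × 3.9% = 9.4120%.
Total capital V = 346 + 102 = 448.
Equity: weight = 346/448 = 0.7723; cost = 9.412%.
Debt: weight = 102/448 = 0.2277; after-tax cost = 5.6% × (1 − 32%) = 3.8080%.
WACC = 0.7723 × 9.4120% + 0.2277 × 3.8080% = 8.1361%.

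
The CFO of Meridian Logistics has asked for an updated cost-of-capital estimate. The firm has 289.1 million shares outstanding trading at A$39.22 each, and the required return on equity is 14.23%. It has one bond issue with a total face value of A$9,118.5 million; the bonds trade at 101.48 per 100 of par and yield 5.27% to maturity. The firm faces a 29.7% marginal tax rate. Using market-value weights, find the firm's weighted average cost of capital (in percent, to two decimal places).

Market value of equity E = 39.22 × 289.1m = 11338.502m. Market value of debt D = 9118.5m × 101.48/100 = 9253.4538m.
Total capital V = 11338.502 + 9253.4538 = 20591.9558.
Equity: weight = 11338.502/20591.9558 = 0.5506; cost = 14.23%.
Bonds outstanding: weight = 9253.4538/20591.9558 = 0.4494; after-tax cost = 5.27% × (1 − 29.7%) = 3.7048%.
WACC = 0.5506 × 14.2300% + 0.4494 × 3.7048% = 9.5003%.

9.50%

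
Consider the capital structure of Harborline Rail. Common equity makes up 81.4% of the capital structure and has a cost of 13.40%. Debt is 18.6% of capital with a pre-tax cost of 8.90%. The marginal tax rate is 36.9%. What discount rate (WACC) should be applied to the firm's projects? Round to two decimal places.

11.95%

After-tax cost of debt = 8.9% × (1 − 36.9%) = 5.6159%.
WACC = 0.814 × 13.4000% + 0.186 × 5.6159% = 11.9522%.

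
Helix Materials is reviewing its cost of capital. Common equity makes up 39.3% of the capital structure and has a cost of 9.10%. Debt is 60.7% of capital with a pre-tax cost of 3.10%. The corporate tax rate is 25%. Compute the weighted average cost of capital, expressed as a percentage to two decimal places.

4.99%

After-tax cost of debt = 3.1% × (1 − 25%) = 2.3250%.
WACC = 0.393 × 9.1000% + 0.607 × 2.3250% = 4.9876%.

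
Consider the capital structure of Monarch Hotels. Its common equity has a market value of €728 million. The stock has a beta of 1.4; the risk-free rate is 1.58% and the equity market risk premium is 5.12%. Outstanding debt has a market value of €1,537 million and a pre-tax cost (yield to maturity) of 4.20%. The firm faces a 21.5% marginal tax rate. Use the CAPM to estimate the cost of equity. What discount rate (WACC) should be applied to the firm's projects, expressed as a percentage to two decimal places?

Cost of equity via CAPM: Re = 1.58% + 1.4 × 5.12% = 8.7480%.
Total capital V = 728 + 1537 = 2265.
Equity: weight = 728/2265 = 0.3214; cost = 8.748%.
Debt: weight = 1537/2265 = 0.6786; after-tax cost = 4.2% × (1 − 21.5%) = 3.2970%.
WACC = 0.3214 × 8.7480% + 0.6786 × 3.2970% = 5.0490%.

5.05%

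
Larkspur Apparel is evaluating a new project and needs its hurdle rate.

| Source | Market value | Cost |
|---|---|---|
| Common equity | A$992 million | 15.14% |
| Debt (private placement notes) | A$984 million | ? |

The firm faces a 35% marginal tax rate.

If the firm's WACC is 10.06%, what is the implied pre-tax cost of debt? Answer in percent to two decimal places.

Total capital V = 992 + 984 = 1976.
Equity weight = 992/1976 = 0.5020.
Private placement notes weight = 984/1976 = 0.4980.
Equity contribution = 0.5020 × 15.14% = 7.6006%.
Remaining for debt = 10.06% − 7.6006% = 2.4594%.
Rd × (1 − 35%) × 0.4980 = 2.4594%  ⇒  Rd = 7.5980%.

7.60%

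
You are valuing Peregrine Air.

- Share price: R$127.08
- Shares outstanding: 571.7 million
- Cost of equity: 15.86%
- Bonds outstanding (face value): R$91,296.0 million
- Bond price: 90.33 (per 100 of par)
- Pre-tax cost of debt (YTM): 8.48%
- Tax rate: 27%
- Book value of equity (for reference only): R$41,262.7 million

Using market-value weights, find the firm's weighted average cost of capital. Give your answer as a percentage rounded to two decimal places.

10.72%

Market value of equity E = 127.08 × 571.7m = 72651.636m. Market value of debt D = 91296m × 90.33/100 = 82467.6768m.
Total capital V = 72651.636 + 82467.6768 = 155119.3128.
Equity: weight = 72651.636/155119.3128 = 0.4684; cost = 15.86%.
Bonds outstanding: weight = 82467.6768/155119.3128 = 0.5316; after-tax cost = 8.48% × (1 − 27%) = 6.1904%.
WACC = 0.4684 × 15.8600% + 0.5316 × 6.1904% = 10.7193%.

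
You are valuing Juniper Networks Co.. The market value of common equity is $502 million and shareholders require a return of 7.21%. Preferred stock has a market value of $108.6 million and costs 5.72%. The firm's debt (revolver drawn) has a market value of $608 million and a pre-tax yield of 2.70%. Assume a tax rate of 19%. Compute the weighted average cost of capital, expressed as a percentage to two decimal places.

4.57%

Total capital V = 502 + 108.6 + 608 = 1218.6.
Equity: weight = 502/1218.6 = 0.4119; cost = 7.21%.
Preferred: weight = 108.6/1218.6 = 0.0891; cost = 5.72%.
Revolver drawn: weight = 608/1218.6 = 0.4989; after-tax cost = 2.7% × (1 − 19%) = 2.1870%.
WACC = 0.4119 × 7.2100% + 0.0891 × 5.7200% + 0.4989 × 2.1870% = 4.5711%.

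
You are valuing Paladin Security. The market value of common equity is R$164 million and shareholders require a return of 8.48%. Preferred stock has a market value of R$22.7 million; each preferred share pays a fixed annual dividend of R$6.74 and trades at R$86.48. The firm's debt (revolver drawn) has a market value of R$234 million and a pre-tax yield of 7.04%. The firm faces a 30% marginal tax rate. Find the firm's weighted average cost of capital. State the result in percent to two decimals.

6.47%

Cost of preferred: Rp = 6.74 / 86.48 = 7.7937%.
Total capital V = 164 + 22.7 + 234 = 420.7.
Equity: weight = 164/420.7 = 0.3898; cost = 8.48%.
Preferred: weight = 22.7/420.7 = 0.0540; cost = 7.7937%.
Revolver drawn: weight = 234/420.7 = 0.5562; after-tax cost = 7.04% × (1 − 30%) = 4.9280%.
WACC = 0.3898 × 8.4800% + 0.0540 × 7.7937% + 0.5562 × 4.9280% = 6.4673%.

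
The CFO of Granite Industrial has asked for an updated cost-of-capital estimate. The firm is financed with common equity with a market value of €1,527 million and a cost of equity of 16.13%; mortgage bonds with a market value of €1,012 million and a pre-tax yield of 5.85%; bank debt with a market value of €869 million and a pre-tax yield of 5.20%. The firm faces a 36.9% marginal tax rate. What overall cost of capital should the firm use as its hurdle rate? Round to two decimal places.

Total capital V = 1527 + 1012 + 869 = 3408.
Equity: weight = 1527/3408 = 0.4481; cost = 16.13%.
Mortgage bonds: weight = 1012/3408 = 0.2969; after-tax cost = 5.85% × (1 − 36.9%) = 3.6913%.
Bank debt: weight = 869/3408 = 0.2550; after-tax cost = 5.2% × (1 − 36.9%) = 3.2812%.
WACC = 0.4481 × 16.1300% + 0.2969 × 3.6913% + 0.2550 × 3.2812% = 9.1601%.

9.16%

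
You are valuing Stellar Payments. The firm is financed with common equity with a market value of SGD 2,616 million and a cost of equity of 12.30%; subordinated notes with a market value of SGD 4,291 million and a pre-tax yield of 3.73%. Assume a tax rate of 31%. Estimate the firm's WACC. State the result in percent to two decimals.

Total capital V = 2616 + 4291 = 6907.
Equity: weight = 2616/6907 = 0.3787; cost = 12.3%.
Subordinated notes: weight = 4291/6907 = 0.6213; after-tax cost = 3.73% × (1 − 31%) = 2.5737%.
WACC = 0.3787 × 12.3000% + 0.6213 × 2.5737% = 6.2575%.

6.26%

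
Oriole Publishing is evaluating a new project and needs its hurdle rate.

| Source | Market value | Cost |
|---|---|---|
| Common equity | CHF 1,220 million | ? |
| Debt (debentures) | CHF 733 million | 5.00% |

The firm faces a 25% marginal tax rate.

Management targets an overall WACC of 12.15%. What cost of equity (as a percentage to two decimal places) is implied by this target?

17.20%

Total capital V = 1220 + 733 = 1953.
Equity weight = 1220/1953 = 0.6247.
Debentures weight = 733/1953 = 0.3753.
Debt contribution = 0.3753 × 5% × (1 − 25%) = 1.4075%.
Required equity contribution = 12.15% − 1.4075% = 10.7425%.
Re = 10.7425% / 0.6247 = 17.1969%.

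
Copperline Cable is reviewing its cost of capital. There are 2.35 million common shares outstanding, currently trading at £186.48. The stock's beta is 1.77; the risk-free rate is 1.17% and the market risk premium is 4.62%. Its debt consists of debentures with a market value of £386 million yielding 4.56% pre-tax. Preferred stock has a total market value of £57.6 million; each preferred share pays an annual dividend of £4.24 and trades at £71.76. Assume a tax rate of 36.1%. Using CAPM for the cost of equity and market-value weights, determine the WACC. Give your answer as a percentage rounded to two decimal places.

Cost of equity via CAPM: Re = 1.17% + 1.77 × 4.62% = 9.3474%.
Cost of preferred: Rp = 4.24 / 71.76 = 5.9086%.
Market value of equity E = 186.48 × 2.35m = 438.228m.
Total capital V = 438.228 + 57.6 + 386 = 881.828.
Equity: weight = 438.228/881.828 = 0.4970; cost = 9.3474%.
Preferred: weight = 57.6/881.828 = 0.0653; cost = 5.9086%.
Debentures: weight = 386/881.828 = 0.4377; after-tax cost = 4.56% × (1 − 36.1%) = 2.9138%.
WACC = 0.4970 × 9.3474% + 0.0653 × 5.9086% + 0.4377 × 2.9138% = 6.3066%.

6.31%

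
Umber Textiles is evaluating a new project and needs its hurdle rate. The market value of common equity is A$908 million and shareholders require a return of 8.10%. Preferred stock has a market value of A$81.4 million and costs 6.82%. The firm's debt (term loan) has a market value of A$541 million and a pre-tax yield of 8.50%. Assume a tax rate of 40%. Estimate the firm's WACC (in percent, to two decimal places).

Total capital V = 908 + 81.4 + 541 = 1530.4.
Equity: weight = 908/1530.4 = 0.5933; cost = 8.1%.
Preferred: weight = 81.4/1530.4 = 0.0532; cost = 6.82%.
Term loan: weight = 541/1530.4 = 0.3535; after-tax cost = 8.5% × (1 − 40%) = 5.1000%.
WACC = 0.5933 × 8.1000% + 0.0532 × 6.8200% + 0.3535 × 5.1000% = 6.9714%.

6.97%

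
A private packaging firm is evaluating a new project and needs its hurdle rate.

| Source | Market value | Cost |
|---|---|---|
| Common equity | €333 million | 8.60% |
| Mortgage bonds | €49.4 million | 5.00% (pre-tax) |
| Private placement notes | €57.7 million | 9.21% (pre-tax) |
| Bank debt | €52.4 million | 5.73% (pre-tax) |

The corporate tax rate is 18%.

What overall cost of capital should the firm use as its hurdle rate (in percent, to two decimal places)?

Total capital V = 333 + 49.4 + 57.7 + 52.4 = 492.5.
Equity: weight = 333/492.5 = 0.6761; cost = 8.6%.
Mortgage bonds: weight = 49.4/492.5 = 0.1003; after-tax cost = 5% × (1 − 18%) = 4.1000%.
Private placement notes: weight = 57.7/492.5 = 0.1172; after-tax cost = 9.21% × (1 − 18%) = 7.5522%.
Bank debt: weight = 52.4/492.5 = 0.1064; after-tax cost = 5.73% × (1 − 18%) = 4.6986%.
WACC = 0.6761 × 8.6000% + 0.1003 × 4.1000% + 0.1172 × 7.5522% + 0.1064 × 4.6986% = 7.6108%.

7.61%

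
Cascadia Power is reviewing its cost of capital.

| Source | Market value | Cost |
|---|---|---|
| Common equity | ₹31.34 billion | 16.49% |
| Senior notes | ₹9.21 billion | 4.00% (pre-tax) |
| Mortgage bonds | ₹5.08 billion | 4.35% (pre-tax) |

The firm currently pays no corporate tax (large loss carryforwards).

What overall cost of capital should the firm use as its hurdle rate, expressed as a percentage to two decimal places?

12.62%

Total capital V = 31.34 + 9.21 + 5.08 = 45.63.
Equity: weight = 31.34/45.63 = 0.6868; cost = 16.49%.
Senior notes: weight = 9.21/45.63 = 0.2018; after-tax cost = 4% × (1 − 0%) = 4.0000%.
Mortgage bonds: weight = 5.08/45.63 = 0.1113; after-tax cost = 4.35% × (1 − 0%) = 4.3500%.
WACC = 0.6868 × 16.4900% + 0.2018 × 4.0000% + 0.1113 × 4.3500% = 12.6175%.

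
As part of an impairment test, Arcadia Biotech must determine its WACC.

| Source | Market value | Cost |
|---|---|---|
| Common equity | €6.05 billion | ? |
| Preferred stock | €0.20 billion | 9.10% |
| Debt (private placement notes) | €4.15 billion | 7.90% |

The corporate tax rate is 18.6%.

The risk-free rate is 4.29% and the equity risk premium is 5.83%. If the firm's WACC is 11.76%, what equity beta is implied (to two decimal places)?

1.92

Total capital V = 6.05 + 0.2 + 4.15 = 10.4.
Equity weight = 6.05/10.4 = 0.5817.
Preferred weight = 0.2/10.4 = 0.0192.
Private placement notes weight = 4.15/10.4 = 0.3990.
Debt contribution = 0.3990 × 7.9% × (1 − 18.6%) = 2.5661%.
Preferred contribution = 0.0192 × 9.1% = 0.1750%.
Required equity contribution = 11.76% − 2.7411% = 9.0189%  ⇒  Re = 15.5036%.
CAPM: 15.5036% = 4.29% + β × 5.83%  ⇒  β = 1.9234.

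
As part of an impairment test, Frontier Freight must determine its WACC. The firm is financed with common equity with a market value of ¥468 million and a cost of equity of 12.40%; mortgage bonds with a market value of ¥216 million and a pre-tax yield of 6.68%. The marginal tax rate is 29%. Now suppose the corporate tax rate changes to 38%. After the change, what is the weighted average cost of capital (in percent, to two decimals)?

9.79%

After the change:
Total capital V = 468 + 216 = 684.
Equity: weight = 468/684 = 0.6842; cost = 12.4%.
Mortgage bonds: weight = 216/684 = 0.3158; after-tax cost = 6.68% × (1 − 38%) = 4.1416%.
WACC = 0.6842 × 12.4000% + 0.3158 × 4.1416% = 9.7921%.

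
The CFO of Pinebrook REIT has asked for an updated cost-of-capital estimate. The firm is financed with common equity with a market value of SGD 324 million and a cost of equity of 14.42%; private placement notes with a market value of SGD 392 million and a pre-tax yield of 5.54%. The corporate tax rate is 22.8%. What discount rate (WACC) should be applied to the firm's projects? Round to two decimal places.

8.87%

Total capital V = 324 + 392 = 716.
Equity: weight = 324/716 = 0.4525; cost = 14.42%.
Private placement notes: weight = 392/716 = 0.5475; after-tax cost = 5.54% × (1 − 22.8%) = 4.2769%.
WACC = 0.4525 × 14.4200% + 0.5475 × 4.2769% = 8.8668%.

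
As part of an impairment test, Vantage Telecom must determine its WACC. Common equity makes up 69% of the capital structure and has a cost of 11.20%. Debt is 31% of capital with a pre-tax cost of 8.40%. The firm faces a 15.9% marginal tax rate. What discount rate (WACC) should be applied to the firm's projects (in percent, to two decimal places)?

9.92%

After-tax cost of debt = 8.4% × (1 − 15.9%) = 7.0644%.
WACC = 0.690 × 11.2000% + 0.310 × 7.0644% = 9.9180%.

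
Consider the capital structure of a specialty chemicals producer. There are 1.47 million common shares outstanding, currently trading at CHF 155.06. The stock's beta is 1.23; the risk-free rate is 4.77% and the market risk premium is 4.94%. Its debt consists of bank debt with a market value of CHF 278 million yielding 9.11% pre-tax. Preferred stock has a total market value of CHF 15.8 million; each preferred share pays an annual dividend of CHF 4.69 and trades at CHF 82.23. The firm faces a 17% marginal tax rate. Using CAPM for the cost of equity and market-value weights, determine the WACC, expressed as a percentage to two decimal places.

Cost of equity via CAPM: Re = 4.77% + 1.23 × 4.94% = 10.8462%.
Cost of preferred: Rp = 4.69 / 82.23 = 5.7035%.
Market value of equity E = 155.06 × 1.47m = 227.9382m.
Total capital V = 227.9382 + 15.8 + 278 = 521.7382.
Equity: weight = 227.9382/521.7382 = 0.4369; cost = 10.8462%.
Preferred: weight = 15.8/521.7382 = 0.0303; cost = 5.7035%.
Bank debt: weight = 278/521.7382 = 0.5328; after-tax cost = 9.11% × (1 − 17%) = 7.5613%.
WACC = 0.4369 × 10.8462% + 0.0303 × 5.7035% + 0.5328 × 7.5613% = 8.9402%.

8.94%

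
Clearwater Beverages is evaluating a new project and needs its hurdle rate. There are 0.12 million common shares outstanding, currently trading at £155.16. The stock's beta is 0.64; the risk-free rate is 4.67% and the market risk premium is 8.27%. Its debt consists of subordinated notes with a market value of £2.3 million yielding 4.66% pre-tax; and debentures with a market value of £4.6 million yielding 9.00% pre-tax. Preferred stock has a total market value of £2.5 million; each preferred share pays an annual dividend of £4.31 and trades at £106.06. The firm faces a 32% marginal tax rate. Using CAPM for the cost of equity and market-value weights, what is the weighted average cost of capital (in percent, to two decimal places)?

8.25%

Cost of equity via CAPM: Re = 4.67% + 0.64 × 8.27% = 9.9628%.
Cost of preferred: Rp = 4.31 / 106.06 = 4.0637%.
Market value of equity E = 155.16 × 0.12m = 18.6192m.
Total capital V = 18.6192 + 2.5 + 2.3 + 4.6 = 28.0192.
Equity: weight = 18.6192/28.0192 = 0.6645; cost = 9.9628%.
Preferred: weight = 2.5/28.0192 = 0.0892; cost = 4.0637%.
Subordinated notes: weight = 2.3/28.0192 = 0.0821; after-tax cost = 4.66% × (1 − 32%) = 3.1688%.
Debentures: weight = 4.6/28.0192 = 0.1642; after-tax cost = 9% × (1 − 32%) = 6.1200%.
WACC = 0.6645 × 9.9628% + 0.0892 × 4.0637% + 0.0821 × 3.1688% + 0.1642 × 6.1200% = 8.2479%.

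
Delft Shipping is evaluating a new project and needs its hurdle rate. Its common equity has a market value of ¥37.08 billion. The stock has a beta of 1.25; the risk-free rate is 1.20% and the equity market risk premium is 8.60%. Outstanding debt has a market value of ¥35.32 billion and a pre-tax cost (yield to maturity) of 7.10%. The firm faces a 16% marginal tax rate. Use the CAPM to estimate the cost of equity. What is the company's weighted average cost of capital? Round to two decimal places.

Cost of equity via CAPM: Re = 1.2% + 1.25 × 8.6% = 11.9500%.
Total capital V = 37.08 + 35.32 = 72.4.
Equity: weight = 37.08/72.4 = 0.5122; cost = 11.95%.
Debt: weight = 35.32/72.4 = 0.4878; after-tax cost = 7.1% × (1 − 16%) = 5.9640%.
WACC = 0.5122 × 11.9500% + 0.4878 × 5.9640% = 9.0298%.

9.03%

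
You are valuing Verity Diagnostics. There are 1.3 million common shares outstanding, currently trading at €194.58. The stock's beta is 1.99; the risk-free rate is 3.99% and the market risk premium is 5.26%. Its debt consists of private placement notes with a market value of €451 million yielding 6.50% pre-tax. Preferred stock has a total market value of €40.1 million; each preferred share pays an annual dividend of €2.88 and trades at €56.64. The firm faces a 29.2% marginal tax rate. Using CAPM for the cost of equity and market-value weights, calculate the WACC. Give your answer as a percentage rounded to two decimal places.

Cost of equity via CAPM: Re = 3.99% + 1.99 × 5.26% = 14.4574%.
Cost of preferred: Rp = 2.88 / 56.64 = 5.0847%.
Market value of equity E = 194.58 × 1.3m = 252.954m.
Total capital V = 252.954 + 40.1 + 451 = 744.054.
Equity: weight = 252.954/744.054 = 0.3400; cost = 14.4574%.
Preferred: weight = 40.1/744.054 = 0.0539; cost = 5.0847%.
Private placement notes: weight = 451/744.054 = 0.6061; after-tax cost = 6.5% × (1 − 29.2%) = 4.6020%.
WACC = 0.3400 × 14.4574% + 0.0539 × 5.0847% + 0.6061 × 4.6020% = 7.9785%.

7.98%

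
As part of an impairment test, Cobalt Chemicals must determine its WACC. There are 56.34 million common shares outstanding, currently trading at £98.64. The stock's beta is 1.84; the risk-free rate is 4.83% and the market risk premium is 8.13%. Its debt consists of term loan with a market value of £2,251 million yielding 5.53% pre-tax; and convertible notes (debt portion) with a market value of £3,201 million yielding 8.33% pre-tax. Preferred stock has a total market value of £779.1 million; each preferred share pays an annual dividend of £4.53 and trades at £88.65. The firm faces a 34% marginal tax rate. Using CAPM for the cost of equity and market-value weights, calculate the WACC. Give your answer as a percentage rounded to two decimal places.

Cost of equity via CAPM: Re = 4.83% + 1.84 × 8.13% = 19.7892%.
Cost of preferred: Rp = 4.53 / 88.65 = 5.1100%.
Market value of equity E = 98.64 × 56.34m = 5557.3776m.
Total capital V = 5557.3776 + 779.1 + 2251 + 3201 = 11788.4776.
Equity: weight = 5557.3776/11788.4776 = 0.4714; cost = 19.7892%.
Preferred: weight = 779.1/11788.4776 = 0.0661; cost = 5.11%.
Term loan: weight = 2251/11788.4776 = 0.1909; after-tax cost = 5.53% × (1 − 34%) = 3.6498%.
Convertible notes (debt portion): weight = 3201/11788.4776 = 0.2715; after-tax cost = 8.33% × (1 − 34%) = 5.4978%.
WACC = 0.4714 × 19.7892% + 0.0661 × 5.1100% + 0.1909 × 3.6498% + 0.2715 × 5.4978% = 11.8566%.

11.86%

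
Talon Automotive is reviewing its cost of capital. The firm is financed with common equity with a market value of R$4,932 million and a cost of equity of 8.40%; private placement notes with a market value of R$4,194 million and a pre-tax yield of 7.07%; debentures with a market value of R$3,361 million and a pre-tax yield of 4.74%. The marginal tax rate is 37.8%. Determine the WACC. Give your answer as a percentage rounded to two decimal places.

5.59%

Total capital V = 4932 + 4194 + 3361 = 12487.
Equity: weight = 4932/12487 = 0.3950; cost = 8.4%.
Private placement notes: weight = 4194/12487 = 0.3359; after-tax cost = 7.07% × (1 − 37.8%) = 4.3975%.
Debentures: weight = 3361/12487 = 0.2692; after-tax cost = 4.74% × (1 − 37.8%) = 2.9483%.
WACC = 0.3950 × 8.4000% + 0.3359 × 4.3975% + 0.2692 × 2.9483% = 5.5883%.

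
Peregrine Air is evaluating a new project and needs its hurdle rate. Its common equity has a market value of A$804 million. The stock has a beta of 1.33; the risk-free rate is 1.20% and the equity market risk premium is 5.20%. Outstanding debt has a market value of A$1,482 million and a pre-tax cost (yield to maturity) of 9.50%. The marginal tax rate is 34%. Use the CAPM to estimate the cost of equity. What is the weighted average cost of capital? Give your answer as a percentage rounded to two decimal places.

Cost of equity via CAPM: Re = 1.2% + 1.33 × 5.2% = 8.1160%.
Total capital V = 804 + 1482 = 2286.
Equity: weight = 804/2286 = 0.3517; cost = 8.116%.
Debt: weight = 1482/2286 = 0.6483; after-tax cost = 9.5% × (1 − 34%) = 6.2700%.
WACC = 0.3517 × 8.1160% + 0.6483 × 6.2700% = 6.9192%.

6.92%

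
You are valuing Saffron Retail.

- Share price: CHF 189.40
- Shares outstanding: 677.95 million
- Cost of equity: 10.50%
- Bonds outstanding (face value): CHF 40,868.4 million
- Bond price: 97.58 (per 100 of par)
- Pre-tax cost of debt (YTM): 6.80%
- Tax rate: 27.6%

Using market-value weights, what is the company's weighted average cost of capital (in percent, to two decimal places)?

9.18%

Market value of equity E = 189.4 × 677.95m = 128403.73m. Market value of debt D = 40868.4m × 97.58/100 = 39879.38472m.
Total capital V = 128403.73 + 39879.38472 = 168283.11472.
Equity: weight = 128403.73/168283.11472 = 0.7630; cost = 10.5%.
Bonds outstanding: weight = 39879.38472/168283.11472 = 0.2370; after-tax cost = 6.8% × (1 − 27.6%) = 4.9232%.
WACC = 0.7630 × 10.5000% + 0.2370 × 4.9232% = 9.1784%.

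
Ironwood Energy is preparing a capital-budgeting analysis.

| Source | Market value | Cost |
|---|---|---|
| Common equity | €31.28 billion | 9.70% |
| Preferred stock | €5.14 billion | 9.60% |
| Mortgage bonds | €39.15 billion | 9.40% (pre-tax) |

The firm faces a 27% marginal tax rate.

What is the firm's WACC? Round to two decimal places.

Total capital V = 31.28 + 5.14 + 39.15 = 75.57.
Equity: weight = 31.28/75.57 = 0.4139; cost = 9.7%.
Preferred: weight = 5.14/75.57 = 0.0680; cost = 9.6%.
Mortgage bonds: weight = 39.15/75.57 = 0.5181; after-tax cost = 9.4% × (1 − 27%) = 6.8620%.
WACC = 0.4139 × 9.7000% + 0.0680 × 9.6000% + 0.5181 × 6.8620% = 8.2229%.

8.22%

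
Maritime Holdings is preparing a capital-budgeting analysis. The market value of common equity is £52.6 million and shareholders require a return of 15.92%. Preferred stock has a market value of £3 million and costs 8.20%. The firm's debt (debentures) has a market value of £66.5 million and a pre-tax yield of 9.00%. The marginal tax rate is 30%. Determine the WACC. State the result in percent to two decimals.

10.49%

Total capital V = 52.6 + 3 + 66.5 = 122.1.
Equity: weight = 52.6/122.1 = 0.4308; cost = 15.92%.
Preferred: weight = 3/122.1 = 0.0246; cost = 8.2%.
Debentures: weight = 66.5/122.1 = 0.5446; after-tax cost = 9% × (1 − 30%) = 6.3000%.
WACC = 0.4308 × 15.9200% + 0.0246 × 8.2000% + 0.5446 × 6.3000% = 10.4909%.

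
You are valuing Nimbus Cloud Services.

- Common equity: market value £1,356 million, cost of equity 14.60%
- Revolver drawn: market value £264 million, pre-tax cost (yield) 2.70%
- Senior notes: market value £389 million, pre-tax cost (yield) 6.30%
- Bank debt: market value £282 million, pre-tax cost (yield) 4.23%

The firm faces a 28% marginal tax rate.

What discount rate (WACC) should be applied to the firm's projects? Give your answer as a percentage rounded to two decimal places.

10.01%

Total capital V = 1356 + 264 + 389 + 282 = 2291.
Equity: weight = 1356/2291 = 0.5919; cost = 14.6%.
Revolver drawn: weight = 264/2291 = 0.1152; after-tax cost = 2.7% × (1 − 28%) = 1.9440%.
Senior notes: weight = 389/2291 = 0.1698; after-tax cost = 6.3% × (1 − 28%) = 4.5360%.
Bank debt: weight = 282/2291 = 0.1231; after-tax cost = 4.23% × (1 − 28%) = 3.0456%.
WACC = 0.5919 × 14.6000% + 0.1152 × 1.9440% + 0.1698 × 4.5360% + 0.1231 × 3.0456% = 10.0106%.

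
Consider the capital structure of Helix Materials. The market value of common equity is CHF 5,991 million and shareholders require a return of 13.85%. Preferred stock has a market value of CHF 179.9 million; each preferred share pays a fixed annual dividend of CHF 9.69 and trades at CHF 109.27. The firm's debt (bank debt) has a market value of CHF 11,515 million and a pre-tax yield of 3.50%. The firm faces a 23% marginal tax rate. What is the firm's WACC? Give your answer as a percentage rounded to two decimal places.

Cost of preferred: Rp = 9.69 / 109.27 = 8.8679%.
Total capital V = 5991 + 179.9 + 11515 = 17685.9.
Equity: weight = 5991/17685.9 = 0.3387; cost = 13.85%.
Preferred: weight = 179.9/17685.9 = 0.0102; cost = 8.8679%.
Bank debt: weight = 11515/17685.9 = 0.6511; after-tax cost = 3.5% × (1 − 23%) = 2.6950%.
WACC = 0.3387 × 13.8500% + 0.0102 × 8.8679% + 0.6511 × 2.6950% = 6.5365%.

6.54%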